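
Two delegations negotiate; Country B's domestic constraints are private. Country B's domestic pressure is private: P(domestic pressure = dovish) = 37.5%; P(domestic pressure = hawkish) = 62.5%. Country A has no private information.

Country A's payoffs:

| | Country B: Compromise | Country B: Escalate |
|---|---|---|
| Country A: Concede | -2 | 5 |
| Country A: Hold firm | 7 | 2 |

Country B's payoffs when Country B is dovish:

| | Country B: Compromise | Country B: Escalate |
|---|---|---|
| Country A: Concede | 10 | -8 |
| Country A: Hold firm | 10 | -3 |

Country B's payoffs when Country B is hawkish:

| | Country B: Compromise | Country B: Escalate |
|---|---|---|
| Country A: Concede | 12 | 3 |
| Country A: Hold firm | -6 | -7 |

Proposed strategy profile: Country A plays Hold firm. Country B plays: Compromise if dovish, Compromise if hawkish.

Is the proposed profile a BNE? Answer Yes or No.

A profile is a BNE iff every type of every player is best-responding given beliefs about the other side.
Country A plays Hold firm: E[Hold firm] = 0.375·(7) + 0.625·(7) = 7; E[Concede] = -2. Best-responding. ✓
Country B (domestic pressure dovish), facing Hold firm: Compromise gives 10, Escalate gives -3. Proposed Compromise is best. ✓
Country B (domestic pressure hawkish), facing Hold firm: Compromise gives -6, Escalate gives -7. Proposed Compromise is best. ✓

Yes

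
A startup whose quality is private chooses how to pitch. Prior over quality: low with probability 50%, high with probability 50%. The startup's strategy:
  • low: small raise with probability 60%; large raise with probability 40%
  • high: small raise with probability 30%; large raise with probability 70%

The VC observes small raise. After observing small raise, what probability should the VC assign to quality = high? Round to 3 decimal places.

P(small raise) = 0.5·0.6 + 0.5·0.3 = 0.45
P(high | small raise) = (0.5·0.3) / 0.45 = 0.15 / 0.45 = 0.333333

0.333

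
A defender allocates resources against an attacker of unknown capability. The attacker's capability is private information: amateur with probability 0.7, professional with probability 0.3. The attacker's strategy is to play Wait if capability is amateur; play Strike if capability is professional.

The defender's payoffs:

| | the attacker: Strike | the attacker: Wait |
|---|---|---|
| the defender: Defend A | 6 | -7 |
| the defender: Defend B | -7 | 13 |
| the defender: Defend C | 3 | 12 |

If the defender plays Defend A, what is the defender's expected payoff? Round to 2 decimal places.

-3.10

Take the expectation over the attacker's capability, weighting each type's action by its prior probability.
E[Defend A] = 0.7·(-7) + 0.3·6 = (-4.9) + 1.8 = -3.1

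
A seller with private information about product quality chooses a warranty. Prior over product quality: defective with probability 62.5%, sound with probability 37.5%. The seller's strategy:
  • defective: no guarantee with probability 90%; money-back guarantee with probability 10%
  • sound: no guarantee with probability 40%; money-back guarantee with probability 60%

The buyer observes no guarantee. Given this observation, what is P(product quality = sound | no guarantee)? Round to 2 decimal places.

0.21

Apply Bayes' rule using the sender's strategy as the likelihood.
P(no guarantee) = 0.625·0.9 + 0.375·0.4 = 0.7125
P(sound | no guarantee) = (0.375·0.4) / 0.7125 = 0.15 / 0.7125 = 0.210526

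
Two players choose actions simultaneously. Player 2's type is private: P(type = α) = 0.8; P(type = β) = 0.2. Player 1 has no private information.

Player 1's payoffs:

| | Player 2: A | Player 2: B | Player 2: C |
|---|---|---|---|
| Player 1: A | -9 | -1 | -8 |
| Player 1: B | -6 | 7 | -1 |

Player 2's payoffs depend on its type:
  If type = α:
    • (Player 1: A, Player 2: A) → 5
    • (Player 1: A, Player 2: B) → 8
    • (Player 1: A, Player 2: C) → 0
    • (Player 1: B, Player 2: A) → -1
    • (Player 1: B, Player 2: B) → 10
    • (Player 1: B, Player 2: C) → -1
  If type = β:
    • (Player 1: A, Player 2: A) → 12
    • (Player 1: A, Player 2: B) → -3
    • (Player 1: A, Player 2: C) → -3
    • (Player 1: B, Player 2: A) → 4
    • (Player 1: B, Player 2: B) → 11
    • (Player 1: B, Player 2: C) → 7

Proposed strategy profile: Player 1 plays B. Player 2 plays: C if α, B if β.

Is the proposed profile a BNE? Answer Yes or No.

Player 1 plays B: E[B] = 0.8·(-1) + 0.2·(7) = 0.6; E[A] = -6.6. Best-responding. ✓
Player 2 (type α), facing B: A gives -1, B gives 10, C gives -1. Proposed C is not best — profitable deviation exists. ✗
Player 2 (type β), facing B: A gives 4, B gives 11, C gives 7. Proposed B is best. ✓

No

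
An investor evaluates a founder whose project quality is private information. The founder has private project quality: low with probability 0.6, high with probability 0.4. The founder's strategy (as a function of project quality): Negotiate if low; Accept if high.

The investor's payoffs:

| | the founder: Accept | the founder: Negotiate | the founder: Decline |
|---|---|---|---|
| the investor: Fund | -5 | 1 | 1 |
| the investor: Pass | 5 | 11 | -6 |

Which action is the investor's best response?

Compute the investor's expected payoff for each action, taking the expectation over the founder's type.
E[Fund] = 0.6·(1) + 0.4·(-5) = -1.4
E[Pass] = 0.6·(11) + 0.4·(5) = 8.6
Best response: Pass (8.6 is the largest).

Pass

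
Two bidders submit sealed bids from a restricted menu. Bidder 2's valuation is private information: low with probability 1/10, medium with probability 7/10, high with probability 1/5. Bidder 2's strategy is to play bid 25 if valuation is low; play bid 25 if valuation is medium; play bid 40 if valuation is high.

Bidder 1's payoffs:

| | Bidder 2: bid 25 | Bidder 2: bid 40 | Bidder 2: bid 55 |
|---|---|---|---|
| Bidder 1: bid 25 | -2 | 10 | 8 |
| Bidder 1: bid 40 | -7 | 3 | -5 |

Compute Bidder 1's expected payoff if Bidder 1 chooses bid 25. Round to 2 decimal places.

E[bid 25] = 1/10·(-2) + 7/10·(-2) + 1/5·10 = (-1/5) + (-7/5) + 2 = 2/5

0.40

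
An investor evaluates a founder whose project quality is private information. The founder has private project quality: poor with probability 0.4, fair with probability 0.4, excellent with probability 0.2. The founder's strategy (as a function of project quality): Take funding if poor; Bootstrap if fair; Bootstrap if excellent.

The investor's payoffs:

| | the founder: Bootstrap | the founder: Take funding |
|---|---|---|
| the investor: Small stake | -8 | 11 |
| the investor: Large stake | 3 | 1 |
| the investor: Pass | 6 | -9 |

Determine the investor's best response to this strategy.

E[Small stake] = 0.4·(11) + 0.4·(-8) + 0.2·(-8) = -0.4
E[Large stake] = 0.4·(1) + 0.4·(3) + 0.2·(3) = 2.2
E[Pass] = 0.4·(-9) + 0.4·(6) + 0.2·(6) = 0
Best response: Large stake (2.2 is the largest).

Large stake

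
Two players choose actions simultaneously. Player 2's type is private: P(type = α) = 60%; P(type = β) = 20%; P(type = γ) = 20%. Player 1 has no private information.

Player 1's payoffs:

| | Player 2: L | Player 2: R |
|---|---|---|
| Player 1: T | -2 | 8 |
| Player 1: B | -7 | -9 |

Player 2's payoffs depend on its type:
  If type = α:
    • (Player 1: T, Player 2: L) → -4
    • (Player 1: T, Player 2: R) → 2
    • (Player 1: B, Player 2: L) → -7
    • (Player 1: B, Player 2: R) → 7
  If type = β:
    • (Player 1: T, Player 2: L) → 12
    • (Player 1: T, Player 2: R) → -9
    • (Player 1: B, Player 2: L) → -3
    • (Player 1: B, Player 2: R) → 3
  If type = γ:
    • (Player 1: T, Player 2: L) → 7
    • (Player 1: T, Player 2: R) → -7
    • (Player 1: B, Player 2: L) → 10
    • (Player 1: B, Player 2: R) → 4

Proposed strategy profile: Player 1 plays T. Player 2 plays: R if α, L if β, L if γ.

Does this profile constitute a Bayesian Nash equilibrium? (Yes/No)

A profile is a BNE iff every type of every player is best-responding given beliefs about the other side.
Player 1 plays T: E[T] = 0.6·(8) + 0.2·(-2) + 0.2·(-2) = 4; E[B] = -8.2. Best-responding. ✓
Player 2 (type α), facing T: L gives -4, R gives 2. Proposed R is best. ✓
Player 2 (type β), facing T: L gives 12, R gives -9. Proposed L is best. ✓
Player 2 (type γ), facing T: L gives 7, R gives -7. Proposed L is best. ✓

Yes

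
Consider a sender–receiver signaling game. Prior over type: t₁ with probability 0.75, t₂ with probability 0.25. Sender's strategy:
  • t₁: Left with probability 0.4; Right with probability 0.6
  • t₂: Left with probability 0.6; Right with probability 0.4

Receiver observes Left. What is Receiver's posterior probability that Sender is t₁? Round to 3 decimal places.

0.667

P(Left) = 0.75·0.4 + 0.25·0.6 = 0.45
P(t₁ | Left) = (0.75·0.4) / 0.45 = 0.3 / 0.45 = 0.666667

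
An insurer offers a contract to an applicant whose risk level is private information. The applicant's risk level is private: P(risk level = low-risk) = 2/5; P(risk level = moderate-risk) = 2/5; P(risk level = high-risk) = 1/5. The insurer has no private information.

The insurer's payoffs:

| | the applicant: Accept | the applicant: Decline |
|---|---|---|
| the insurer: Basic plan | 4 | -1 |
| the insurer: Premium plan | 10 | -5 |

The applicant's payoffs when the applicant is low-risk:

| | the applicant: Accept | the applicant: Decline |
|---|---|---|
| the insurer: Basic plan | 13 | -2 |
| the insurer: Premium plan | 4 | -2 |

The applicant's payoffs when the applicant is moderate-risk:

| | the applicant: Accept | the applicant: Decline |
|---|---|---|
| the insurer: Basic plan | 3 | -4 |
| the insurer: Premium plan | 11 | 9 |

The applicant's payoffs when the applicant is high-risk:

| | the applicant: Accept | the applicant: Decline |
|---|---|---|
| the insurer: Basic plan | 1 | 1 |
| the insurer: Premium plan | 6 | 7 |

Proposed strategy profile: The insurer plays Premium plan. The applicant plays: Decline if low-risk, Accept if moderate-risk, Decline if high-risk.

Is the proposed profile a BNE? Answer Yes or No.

No

A profile is a BNE iff every type of every player is best-responding given beliefs about the other side.
The insurer plays Premium plan: E[Premium plan] = 2/5·(-5) + 2/5·(10) + 1/5·(-5) = 1; E[Basic plan] = 1. Best-responding. ✓
The applicant (risk level low-risk), facing Premium plan: Accept gives 4, Decline gives -2. Proposed Decline is not best — profitable deviation exists. ✗
The applicant (risk level moderate-risk), facing Premium plan: Accept gives 11, Decline gives 9. Proposed Accept is best. ✓
The applicant (risk level high-risk), facing Premium plan: Accept gives 6, Decline gives 7. Proposed Decline is best. ✓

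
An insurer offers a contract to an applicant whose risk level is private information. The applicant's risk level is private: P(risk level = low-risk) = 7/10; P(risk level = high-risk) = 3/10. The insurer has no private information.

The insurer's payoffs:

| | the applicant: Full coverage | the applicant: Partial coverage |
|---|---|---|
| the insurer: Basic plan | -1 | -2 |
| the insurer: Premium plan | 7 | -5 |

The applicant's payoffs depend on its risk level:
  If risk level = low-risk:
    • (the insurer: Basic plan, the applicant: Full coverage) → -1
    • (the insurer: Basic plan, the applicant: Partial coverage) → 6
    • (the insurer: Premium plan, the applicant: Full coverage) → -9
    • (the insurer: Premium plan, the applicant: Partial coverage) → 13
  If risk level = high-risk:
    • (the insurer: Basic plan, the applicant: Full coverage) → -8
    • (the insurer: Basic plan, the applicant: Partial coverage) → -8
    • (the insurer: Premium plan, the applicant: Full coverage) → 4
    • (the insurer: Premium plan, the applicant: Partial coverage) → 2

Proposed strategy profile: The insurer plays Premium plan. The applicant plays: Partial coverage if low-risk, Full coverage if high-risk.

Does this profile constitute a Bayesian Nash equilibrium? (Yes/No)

Yes

A profile is a BNE iff every type of every player is best-responding given beliefs about the other side.
The insurer plays Premium plan: E[Premium plan] = 7/10·(-5) + 3/10·(7) = -7/5; E[Basic plan] = -17/10. Best-responding. ✓
The applicant (risk level low-risk), facing Premium plan: Full coverage gives -9, Partial coverage gives 13. Proposed Partial coverage is best. ✓
The applicant (risk level high-risk), facing Premium plan: Full coverage gives 4, Partial coverage gives 2. Proposed Full coverage is best. ✓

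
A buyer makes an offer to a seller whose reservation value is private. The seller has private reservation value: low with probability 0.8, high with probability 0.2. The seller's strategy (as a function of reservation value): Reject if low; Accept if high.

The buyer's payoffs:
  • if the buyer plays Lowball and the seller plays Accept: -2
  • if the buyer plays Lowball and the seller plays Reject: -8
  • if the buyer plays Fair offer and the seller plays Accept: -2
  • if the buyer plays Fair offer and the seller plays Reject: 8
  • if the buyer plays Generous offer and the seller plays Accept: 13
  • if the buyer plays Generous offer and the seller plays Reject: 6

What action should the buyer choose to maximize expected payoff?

E[Lowball] = 0.8·(-8) + 0.2·(-2) = -6.8
E[Fair offer] = 0.8·(8) + 0.2·(-2) = 6
E[Generous offer] = 0.8·(6) + 0.2·(13) = 7.4
Best response: Generous offer (7.4 is the largest).

Generous offer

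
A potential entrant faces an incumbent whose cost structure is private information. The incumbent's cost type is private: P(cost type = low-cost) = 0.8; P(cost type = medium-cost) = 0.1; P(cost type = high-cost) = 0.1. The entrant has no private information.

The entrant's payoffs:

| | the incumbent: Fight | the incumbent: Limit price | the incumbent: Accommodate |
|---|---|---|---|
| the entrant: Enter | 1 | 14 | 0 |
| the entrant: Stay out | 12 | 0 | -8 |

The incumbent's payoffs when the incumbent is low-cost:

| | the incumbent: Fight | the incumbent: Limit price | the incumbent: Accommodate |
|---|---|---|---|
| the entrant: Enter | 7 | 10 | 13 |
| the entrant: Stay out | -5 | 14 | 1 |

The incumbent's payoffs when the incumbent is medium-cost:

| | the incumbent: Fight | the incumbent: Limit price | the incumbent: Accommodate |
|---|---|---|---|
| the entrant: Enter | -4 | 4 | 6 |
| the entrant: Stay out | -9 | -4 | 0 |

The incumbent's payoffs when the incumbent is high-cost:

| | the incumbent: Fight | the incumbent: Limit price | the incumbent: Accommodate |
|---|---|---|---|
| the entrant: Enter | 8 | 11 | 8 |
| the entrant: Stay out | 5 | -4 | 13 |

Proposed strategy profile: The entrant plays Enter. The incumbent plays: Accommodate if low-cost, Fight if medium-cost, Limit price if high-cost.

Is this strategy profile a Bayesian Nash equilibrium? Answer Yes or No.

No

A profile is a BNE iff every type of every player is best-responding given beliefs about the other side.
The entrant plays Enter: E[Enter] = 0.8·(0) + 0.1·(1) + 0.1·(14) = 1.5; E[Stay out] = -5.2. Best-responding. ✓
The incumbent (cost type low-cost), facing Enter: Fight gives 7, Limit price gives 10, Accommodate gives 13. Proposed Accommodate is best. ✓
The incumbent (cost type medium-cost), facing Enter: Fight gives -4, Limit price gives 4, Accommodate gives 6. Proposed Fight is not best — profitable deviation exists. ✗
The incumbent (cost type high-cost), facing Enter: Fight gives 8, Limit price gives 11, Accommodate gives 8. Proposed Limit price is best. ✓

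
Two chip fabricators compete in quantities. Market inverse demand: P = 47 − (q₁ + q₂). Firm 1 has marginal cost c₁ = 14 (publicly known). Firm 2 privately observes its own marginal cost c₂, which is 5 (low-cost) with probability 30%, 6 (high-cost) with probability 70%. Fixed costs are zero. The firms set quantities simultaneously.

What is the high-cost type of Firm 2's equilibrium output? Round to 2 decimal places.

16.38

Type-c best response for Firm 2: q₂(c) = (47 − c)/2 − q₁/2.
Firm 1 maximizes expected profit; its first-order condition is 47 − 2q₁ − E[q₂] − 14 = 0.
Substituting E[q₂] and solving: E[c₂] = 5.7, so q₁ = (47 − 2·14 + 5.7)/3 = 8.23333.
q₂(high-cost) = (47 − 6 − 8.23333)/2 = 16.3833.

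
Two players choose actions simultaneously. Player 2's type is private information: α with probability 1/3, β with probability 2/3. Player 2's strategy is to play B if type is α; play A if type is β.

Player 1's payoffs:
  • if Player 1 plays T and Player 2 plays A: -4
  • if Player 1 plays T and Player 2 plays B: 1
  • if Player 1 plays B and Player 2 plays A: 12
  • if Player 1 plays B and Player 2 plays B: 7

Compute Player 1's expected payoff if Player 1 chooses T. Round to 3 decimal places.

-2.333

Take the expectation over Player 2's type, weighting each type's action by its prior probability.
E[T] = 1/3·1 + 2/3·(-4) = 1/3 + (-8/3) = -7/3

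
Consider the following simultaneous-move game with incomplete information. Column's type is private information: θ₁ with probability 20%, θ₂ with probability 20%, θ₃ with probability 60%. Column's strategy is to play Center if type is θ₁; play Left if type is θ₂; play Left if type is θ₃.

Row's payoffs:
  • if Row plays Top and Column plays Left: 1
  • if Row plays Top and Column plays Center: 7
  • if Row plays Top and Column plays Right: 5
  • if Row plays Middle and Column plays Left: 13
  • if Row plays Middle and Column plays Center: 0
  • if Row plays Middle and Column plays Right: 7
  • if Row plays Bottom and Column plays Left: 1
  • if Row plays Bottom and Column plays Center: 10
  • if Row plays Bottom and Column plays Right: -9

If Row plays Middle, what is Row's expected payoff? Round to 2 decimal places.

10.40

Take the expectation over Column's type, weighting each type's action by its prior probability.
E[Middle] = 0.2·0 + 0.2·13 + 0.6·13 = 0 + 2.6 + 7.8 = 10.4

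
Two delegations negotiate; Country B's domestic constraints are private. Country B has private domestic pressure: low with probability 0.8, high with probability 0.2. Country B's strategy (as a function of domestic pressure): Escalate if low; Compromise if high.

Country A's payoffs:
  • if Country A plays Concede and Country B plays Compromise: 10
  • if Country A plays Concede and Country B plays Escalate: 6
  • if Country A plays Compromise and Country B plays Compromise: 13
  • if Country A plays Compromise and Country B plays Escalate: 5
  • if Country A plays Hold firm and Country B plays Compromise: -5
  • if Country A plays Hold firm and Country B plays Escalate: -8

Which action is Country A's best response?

E[Concede] = 0.8·(6) + 0.2·(10) = 6.8
E[Compromise] = 0.8·(5) + 0.2·(13) = 6.6
E[Hold firm] = 0.8·(-8) + 0.2·(-5) = -7.4
Best response: Concede (6.8 is the largest).

Concede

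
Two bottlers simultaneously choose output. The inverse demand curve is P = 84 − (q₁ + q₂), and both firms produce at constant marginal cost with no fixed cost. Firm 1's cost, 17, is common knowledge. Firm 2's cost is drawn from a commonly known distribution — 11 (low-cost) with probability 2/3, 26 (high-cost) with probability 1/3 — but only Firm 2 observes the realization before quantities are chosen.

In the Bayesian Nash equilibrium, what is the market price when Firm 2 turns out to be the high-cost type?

Type-c best response for Firm 2: q₂(c) = (84 − c)/2 − q₁/2.
Firm 1 maximizes expected profit; its first-order condition is 84 − 2q₁ − E[q₂] − 17 = 0.
Substituting E[q₂] and solving: E[c₂] = 16, so q₁ = (84 − 2·17 + 16)/3 = 22.
q₂(high-cost) = 18, so P = 84 − (22 + 18) = 44.

44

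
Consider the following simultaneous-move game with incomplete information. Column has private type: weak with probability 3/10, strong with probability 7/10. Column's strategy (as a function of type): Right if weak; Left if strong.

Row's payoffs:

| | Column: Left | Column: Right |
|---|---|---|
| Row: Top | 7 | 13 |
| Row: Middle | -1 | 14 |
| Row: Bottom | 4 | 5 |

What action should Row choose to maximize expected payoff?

Compute Row's expected payoff for each action, taking the expectation over Column's type.
E[Top] = 3/10·(13) + 7/10·(7) = 44/5
E[Middle] = 3/10·(14) + 7/10·(-1) = 7/2
E[Bottom] = 3/10·(5) + 7/10·(4) = 43/10
Best response: Top (44/5 is the largest).

Top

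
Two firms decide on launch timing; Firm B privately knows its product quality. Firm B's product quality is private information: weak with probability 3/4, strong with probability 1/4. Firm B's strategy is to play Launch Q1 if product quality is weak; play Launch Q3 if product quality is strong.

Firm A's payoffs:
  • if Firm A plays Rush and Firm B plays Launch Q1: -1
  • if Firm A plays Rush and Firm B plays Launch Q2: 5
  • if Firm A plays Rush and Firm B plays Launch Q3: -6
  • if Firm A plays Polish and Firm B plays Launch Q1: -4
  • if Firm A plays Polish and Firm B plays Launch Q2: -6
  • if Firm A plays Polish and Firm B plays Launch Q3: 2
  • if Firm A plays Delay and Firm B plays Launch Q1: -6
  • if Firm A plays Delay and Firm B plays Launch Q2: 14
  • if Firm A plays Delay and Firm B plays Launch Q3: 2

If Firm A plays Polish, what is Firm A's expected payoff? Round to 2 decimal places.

-2.50

Take the expectation over Firm B's product quality, weighting each type's action by its prior probability.
E[Polish] = 3/4·(-4) + 1/4·2 = (-3) + 1/2 = -5/2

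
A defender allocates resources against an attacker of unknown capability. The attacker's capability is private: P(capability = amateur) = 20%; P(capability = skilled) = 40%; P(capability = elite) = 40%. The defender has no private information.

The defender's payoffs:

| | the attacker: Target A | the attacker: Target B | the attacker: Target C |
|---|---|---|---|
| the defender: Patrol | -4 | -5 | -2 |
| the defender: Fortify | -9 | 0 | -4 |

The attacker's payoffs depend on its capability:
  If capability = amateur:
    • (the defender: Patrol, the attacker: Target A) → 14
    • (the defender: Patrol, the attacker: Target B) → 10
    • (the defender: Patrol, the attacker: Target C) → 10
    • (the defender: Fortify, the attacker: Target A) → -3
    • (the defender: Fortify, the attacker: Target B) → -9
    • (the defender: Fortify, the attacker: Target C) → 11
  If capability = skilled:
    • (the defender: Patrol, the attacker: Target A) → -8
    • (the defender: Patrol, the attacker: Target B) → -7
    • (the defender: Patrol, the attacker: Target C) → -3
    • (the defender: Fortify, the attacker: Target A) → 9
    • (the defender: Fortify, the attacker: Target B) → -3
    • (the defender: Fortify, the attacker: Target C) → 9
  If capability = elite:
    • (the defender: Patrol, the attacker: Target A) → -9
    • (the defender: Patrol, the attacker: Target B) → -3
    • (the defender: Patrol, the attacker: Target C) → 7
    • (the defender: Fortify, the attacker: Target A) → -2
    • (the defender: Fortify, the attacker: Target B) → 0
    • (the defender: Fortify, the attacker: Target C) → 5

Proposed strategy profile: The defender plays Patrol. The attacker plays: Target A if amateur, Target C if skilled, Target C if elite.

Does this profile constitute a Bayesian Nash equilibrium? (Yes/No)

Yes

A profile is a BNE iff every type of every player is best-responding given beliefs about the other side.
The defender plays Patrol: E[Patrol] = 0.2·(-4) + 0.4·(-2) + 0.4·(-2) = -2.4; E[Fortify] = -5. Best-responding. ✓
The attacker (capability amateur), facing Patrol: Target A gives 14, Target B gives 10, Target C gives 10. Proposed Target A is best. ✓
The attacker (capability skilled), facing Patrol: Target A gives -8, Target B gives -7, Target C gives -3. Proposed Target C is best. ✓
The attacker (capability elite), facing Patrol: Target A gives -9, Target B gives -3, Target C gives 7. Proposed Target C is best. ✓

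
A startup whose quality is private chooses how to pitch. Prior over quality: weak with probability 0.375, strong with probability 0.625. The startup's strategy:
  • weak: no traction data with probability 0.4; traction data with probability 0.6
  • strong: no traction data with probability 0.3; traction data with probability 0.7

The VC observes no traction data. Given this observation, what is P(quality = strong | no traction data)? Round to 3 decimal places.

P(no traction data) = 0.375·0.4 + 0.625·0.3 = 0.3375
P(strong | no traction data) = (0.625·0.3) / 0.3375 = 0.1875 / 0.3375 = 0.555556

0.556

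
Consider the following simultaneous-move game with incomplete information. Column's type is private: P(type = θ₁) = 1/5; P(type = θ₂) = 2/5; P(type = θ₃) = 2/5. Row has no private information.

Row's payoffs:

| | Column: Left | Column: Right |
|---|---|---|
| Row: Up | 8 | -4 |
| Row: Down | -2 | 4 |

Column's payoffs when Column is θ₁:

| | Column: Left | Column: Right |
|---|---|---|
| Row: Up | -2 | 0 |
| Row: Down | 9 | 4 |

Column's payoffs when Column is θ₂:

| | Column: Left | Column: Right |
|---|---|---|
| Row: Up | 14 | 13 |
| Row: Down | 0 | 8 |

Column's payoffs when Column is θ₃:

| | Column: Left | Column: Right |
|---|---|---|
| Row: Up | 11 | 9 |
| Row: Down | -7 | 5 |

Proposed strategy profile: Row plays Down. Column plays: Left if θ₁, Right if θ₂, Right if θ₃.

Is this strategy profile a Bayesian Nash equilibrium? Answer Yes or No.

Yes

Row plays Down: E[Down] = 1/5·(-2) + 2/5·(4) + 2/5·(4) = 14/5; E[Up] = -8/5. Best-responding. ✓
Column (type θ₁), facing Down: Left gives 9, Right gives 4. Proposed Left is best. ✓
Column (type θ₂), facing Down: Left gives 0, Right gives 8. Proposed Right is best. ✓
Column (type θ₃), facing Down: Left gives -7, Right gives 5. Proposed Right is best. ✓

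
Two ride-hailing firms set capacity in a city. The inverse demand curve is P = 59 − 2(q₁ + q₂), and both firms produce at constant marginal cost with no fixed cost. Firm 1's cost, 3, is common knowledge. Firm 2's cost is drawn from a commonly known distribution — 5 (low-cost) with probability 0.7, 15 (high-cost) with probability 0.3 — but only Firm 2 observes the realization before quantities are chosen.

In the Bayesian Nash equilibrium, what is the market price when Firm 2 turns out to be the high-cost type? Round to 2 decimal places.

Firm 2 with cost c maximizes (59 − 2(q₁+q₂) − c)·q₂, giving q₂(c) = (59 − c − 2q₁)/4.
E[c₂] = 0.7·5 + 0.3·15 = 8
Firm 1's FOC against E[q₂] yields q₁ = (59 − 2·3 + E[c₂])/6 = (59 − 6 + 8)/6 = 10.1667.
q₂(high-cost) = 5.91667, so P = 59 − 2·(10.1667 + 5.91667) = 26.8333.

26.83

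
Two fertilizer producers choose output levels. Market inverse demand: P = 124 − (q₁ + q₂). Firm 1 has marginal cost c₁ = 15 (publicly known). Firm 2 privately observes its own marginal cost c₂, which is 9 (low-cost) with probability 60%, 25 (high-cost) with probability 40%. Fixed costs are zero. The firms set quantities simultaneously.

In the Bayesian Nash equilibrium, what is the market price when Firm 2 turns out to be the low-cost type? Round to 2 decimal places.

48.27

Type-c best response for Firm 2: q₂(c) = (124 − c)/2 − q₁/2.
Firm 1 maximizes expected profit; its first-order condition is 124 − 2q₁ − E[q₂] − 15 = 0.
Substituting E[q₂] and solving: E[c₂] = 15.4, so q₁ = (124 − 2·15 + 15.4)/3 = 36.4667.
q₂(low-cost) = 39.2667, so P = 124 − (36.4667 + 39.2667) = 48.2667.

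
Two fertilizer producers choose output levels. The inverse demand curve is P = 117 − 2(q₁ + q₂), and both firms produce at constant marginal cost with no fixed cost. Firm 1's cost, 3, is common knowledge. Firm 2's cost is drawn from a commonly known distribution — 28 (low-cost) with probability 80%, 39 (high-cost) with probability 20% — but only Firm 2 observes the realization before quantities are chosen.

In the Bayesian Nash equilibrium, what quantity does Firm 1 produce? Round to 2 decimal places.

23.53

Firm 2 with cost c maximizes (117 − 2(q₁+q₂) − c)·q₂, giving q₂(c) = (117 − c − 2q₁)/4.
E[c₂] = 0.8·28 + 0.2·39 = 30.2
Firm 1's FOC against E[q₂] yields q₁ = (117 − 2·3 + E[c₂])/6 = (117 − 6 + 30.2)/6 = 23.5333.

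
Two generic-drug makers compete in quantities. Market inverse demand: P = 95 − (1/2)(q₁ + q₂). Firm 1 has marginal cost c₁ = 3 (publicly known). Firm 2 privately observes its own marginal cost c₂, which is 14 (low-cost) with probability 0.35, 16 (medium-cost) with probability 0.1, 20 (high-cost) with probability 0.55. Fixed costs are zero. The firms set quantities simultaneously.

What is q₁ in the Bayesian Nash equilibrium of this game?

Firm 2 with cost c maximizes (95 − (1/2)(q₁+q₂) − c)·q₂, giving q₂(c) = (95 − c − (1/2)q₁).
E[c₂] = 0.35·14 + 0.1·16 + 0.55·20 = 17.5
Firm 1's FOC against E[q₂] yields q₁ = (95 − 2·3 + E[c₂])/(3/2) = (95 − 6 + 17.5)/(3/2) = 71.

71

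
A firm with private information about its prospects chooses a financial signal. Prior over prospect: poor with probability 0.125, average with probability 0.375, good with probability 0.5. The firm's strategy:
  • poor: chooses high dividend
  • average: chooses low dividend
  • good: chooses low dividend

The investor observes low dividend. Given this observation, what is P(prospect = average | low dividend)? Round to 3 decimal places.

0.429

P(low dividend) = 0.125·0 + 0.375·1 + 0.5·1 = 0.875
P(average | low dividend) = (0.375·1) / 0.875 = 0.375 / 0.875 = 0.428571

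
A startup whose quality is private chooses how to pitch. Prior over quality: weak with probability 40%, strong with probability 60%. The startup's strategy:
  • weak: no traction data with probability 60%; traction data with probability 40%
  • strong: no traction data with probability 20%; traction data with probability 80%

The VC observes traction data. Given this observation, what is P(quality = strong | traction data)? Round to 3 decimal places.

Apply Bayes' rule using the sender's strategy as the likelihood.
P(traction data) = 0.4·0.4 + 0.6·0.8 = 0.64
P(strong | traction data) = (0.6·0.8) / 0.64 = 0.48 / 0.64 = 0.75

0.750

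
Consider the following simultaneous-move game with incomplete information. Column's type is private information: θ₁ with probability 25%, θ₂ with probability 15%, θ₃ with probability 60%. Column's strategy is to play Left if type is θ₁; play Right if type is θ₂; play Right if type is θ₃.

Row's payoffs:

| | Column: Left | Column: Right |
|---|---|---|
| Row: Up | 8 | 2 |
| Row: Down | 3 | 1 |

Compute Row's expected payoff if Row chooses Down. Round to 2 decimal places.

Take the expectation over Column's type, weighting each type's action by its prior probability.
E[Down] = 0.25·3 + 0.15·1 + 0.6·1 = 0.75 + 0.15 + 0.6 = 1.5

1.50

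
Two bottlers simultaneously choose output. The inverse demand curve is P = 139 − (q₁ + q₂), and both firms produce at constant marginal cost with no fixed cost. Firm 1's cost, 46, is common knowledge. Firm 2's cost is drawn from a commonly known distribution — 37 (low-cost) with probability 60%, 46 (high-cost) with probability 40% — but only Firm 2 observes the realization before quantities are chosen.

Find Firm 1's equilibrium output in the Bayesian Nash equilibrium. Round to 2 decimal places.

Firm 2 with cost c maximizes (139 − (q₁+q₂) − c)·q₂, giving q₂(c) = (139 − c − q₁)/2.
E[c₂] = 0.6·37 + 0.4·46 = 40.6
Firm 1's FOC against E[q₂] yields q₁ = (139 − 2·46 + E[c₂])/3 = (139 − 92 + 40.6)/3 = 29.2.

29.20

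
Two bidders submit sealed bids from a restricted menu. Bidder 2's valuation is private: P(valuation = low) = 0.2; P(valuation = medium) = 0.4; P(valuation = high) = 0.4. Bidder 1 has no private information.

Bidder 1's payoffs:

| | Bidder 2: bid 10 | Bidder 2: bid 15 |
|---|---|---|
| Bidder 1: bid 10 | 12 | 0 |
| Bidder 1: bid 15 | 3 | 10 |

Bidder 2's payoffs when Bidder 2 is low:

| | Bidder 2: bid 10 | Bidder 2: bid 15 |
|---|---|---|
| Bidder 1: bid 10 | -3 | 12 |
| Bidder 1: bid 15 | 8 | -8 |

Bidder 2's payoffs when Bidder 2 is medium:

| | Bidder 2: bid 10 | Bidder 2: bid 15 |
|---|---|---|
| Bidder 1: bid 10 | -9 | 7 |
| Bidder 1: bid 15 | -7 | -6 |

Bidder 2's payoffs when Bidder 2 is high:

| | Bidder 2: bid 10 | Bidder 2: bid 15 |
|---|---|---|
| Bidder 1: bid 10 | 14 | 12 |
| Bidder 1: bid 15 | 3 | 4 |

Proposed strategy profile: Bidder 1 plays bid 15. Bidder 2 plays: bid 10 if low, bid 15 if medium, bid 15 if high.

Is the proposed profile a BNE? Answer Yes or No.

Yes

A profile is a BNE iff every type of every player is best-responding given beliefs about the other side.
Bidder 1 plays bid 15: E[bid 15] = 0.2·(3) + 0.4·(10) + 0.4·(10) = 8.6; E[bid 10] = 2.4. Best-responding. ✓
Bidder 2 (valuation low), facing bid 15: bid 10 gives 8, bid 15 gives -8. Proposed bid 10 is best. ✓
Bidder 2 (valuation medium), facing bid 15: bid 10 gives -7, bid 15 gives -6. Proposed bid 15 is best. ✓
Bidder 2 (valuation high), facing bid 15: bid 10 gives 3, bid 15 gives 4. Proposed bid 15 is best. ✓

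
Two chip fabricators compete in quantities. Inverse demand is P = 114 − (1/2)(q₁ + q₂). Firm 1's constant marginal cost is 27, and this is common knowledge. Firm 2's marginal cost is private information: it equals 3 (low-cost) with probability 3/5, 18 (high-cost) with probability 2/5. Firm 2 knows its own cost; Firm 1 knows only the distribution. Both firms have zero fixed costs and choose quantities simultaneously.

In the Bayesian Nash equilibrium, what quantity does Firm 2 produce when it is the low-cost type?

88

Firm 2 with cost c maximizes (114 − (1/2)(q₁+q₂) − c)·q₂, giving q₂(c) = (114 − c − (1/2)q₁).
E[c₂] = 3/5·3 + 2/5·18 = 9
Firm 1's FOC against E[q₂] yields q₁ = (114 − 2·27 + E[c₂])/(3/2) = (114 − 54 + 9)/(3/2) = 46.
q₂(low-cost) = (114 − 3 − (1/2)·46) = 88.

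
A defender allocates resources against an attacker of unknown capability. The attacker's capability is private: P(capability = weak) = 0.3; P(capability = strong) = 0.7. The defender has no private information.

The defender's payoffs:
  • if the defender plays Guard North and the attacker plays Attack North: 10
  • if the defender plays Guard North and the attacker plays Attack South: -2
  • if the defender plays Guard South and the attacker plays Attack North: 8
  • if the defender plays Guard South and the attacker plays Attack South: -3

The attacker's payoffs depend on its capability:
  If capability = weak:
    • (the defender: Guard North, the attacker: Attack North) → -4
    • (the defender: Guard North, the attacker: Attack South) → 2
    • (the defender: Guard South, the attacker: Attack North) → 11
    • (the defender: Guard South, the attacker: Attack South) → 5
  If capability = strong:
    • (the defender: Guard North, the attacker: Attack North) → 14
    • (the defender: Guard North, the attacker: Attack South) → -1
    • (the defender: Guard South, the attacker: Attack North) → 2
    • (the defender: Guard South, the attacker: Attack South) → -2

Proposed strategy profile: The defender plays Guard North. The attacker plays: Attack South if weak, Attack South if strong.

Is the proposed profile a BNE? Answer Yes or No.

The defender plays Guard North: E[Guard North] = 0.3·(-2) + 0.7·(-2) = -2; E[Guard South] = -3. Best-responding. ✓
The attacker (capability weak), facing Guard North: Attack North gives -4, Attack South gives 2. Proposed Attack South is best. ✓
The attacker (capability strong), facing Guard North: Attack North gives 14, Attack South gives -1. Proposed Attack South is not best — profitable deviation exists. ✗

No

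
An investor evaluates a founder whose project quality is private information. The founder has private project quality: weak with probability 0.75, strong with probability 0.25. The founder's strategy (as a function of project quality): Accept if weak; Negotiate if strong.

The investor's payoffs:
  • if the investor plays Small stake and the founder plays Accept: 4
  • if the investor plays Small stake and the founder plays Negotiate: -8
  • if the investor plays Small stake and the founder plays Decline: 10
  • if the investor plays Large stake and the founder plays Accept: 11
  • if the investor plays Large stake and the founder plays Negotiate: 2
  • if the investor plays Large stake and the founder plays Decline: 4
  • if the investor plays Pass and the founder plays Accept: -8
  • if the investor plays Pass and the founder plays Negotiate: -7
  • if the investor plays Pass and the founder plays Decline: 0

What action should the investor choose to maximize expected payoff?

Compute the investor's expected payoff for each action, taking the expectation over the founder's type.
E[Small stake] = 0.75·(4) + 0.25·(-8) = 1
E[Large stake] = 0.75·(11) + 0.25·(2) = 8.75
E[Pass] = 0.75·(-8) + 0.25·(-7) = -7.75
Best response: Large stake (8.75 is the largest).

Large stake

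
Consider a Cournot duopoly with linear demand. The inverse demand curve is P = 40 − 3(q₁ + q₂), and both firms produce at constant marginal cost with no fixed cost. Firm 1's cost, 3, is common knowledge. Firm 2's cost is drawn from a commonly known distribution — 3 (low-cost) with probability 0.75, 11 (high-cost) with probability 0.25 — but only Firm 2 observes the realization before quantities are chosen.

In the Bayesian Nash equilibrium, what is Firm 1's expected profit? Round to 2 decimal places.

Type-c best response for Firm 2: q₂(c) = (40 − c)/6 − q₁/2.
Firm 1 maximizes expected profit; its first-order condition is 40 − 6q₁ − 3E[q₂] − 3 = 0.
Substituting E[q₂] and solving: E[c₂] = 5, so q₁ = (40 − 2·3 + 5)/9 = 4.33333.
E[P] = 40 − 3·(q₁ + E[q₂]) = 16; Firm 1's expected profit = (E[P] − 3)·q₁ = (16 − 3)·4.33333 = 56.3333.

56.33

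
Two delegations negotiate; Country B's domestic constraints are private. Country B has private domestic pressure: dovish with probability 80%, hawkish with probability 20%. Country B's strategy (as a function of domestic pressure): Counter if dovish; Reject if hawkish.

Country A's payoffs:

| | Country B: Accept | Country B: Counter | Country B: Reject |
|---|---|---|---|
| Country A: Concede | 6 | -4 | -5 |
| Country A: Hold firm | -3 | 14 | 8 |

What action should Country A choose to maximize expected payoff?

Compute Country A's expected payoff for each action, taking the expectation over Country B's type.
E[Concede] = 0.8·(-4) + 0.2·(-5) = -4.2
E[Hold firm] = 0.8·(14) + 0.2·(8) = 12.8
Best response: Hold firm (12.8 is the largest).

Hold firm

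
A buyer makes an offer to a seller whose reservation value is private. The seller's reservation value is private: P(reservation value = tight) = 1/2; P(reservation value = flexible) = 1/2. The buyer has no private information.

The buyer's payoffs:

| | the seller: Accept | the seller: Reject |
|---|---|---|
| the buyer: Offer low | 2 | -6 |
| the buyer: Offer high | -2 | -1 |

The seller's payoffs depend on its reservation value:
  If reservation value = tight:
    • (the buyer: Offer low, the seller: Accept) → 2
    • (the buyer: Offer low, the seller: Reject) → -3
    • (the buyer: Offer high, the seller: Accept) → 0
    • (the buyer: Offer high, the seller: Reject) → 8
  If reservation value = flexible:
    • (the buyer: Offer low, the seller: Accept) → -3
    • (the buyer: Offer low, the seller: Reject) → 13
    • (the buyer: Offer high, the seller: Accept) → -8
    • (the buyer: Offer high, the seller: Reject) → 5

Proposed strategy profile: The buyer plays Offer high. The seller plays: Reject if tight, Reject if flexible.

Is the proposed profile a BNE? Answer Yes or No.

Yes

A profile is a BNE iff every type of every player is best-responding given beliefs about the other side.
The buyer plays Offer high: E[Offer high] = 1/2·(-1) + 1/2·(-1) = -1; E[Offer low] = -6. Best-responding. ✓
The seller (reservation value tight), facing Offer high: Accept gives 0, Reject gives 8. Proposed Reject is best. ✓
The seller (reservation value flexible), facing Offer high: Accept gives -8, Reject gives 5. Proposed Reject is best. ✓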